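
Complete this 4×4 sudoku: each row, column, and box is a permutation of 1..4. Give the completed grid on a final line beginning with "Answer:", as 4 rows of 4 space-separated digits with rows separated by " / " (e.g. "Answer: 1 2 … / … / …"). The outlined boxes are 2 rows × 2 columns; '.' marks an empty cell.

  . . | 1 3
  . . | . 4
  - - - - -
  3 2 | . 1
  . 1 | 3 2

Step 1. [r1c1∈{2,4}] row 1 places 2 nowhere but r1c1, so r1c1=2.
Step 2. [r1c2∈{4}] r1c2 has the single candidate 4, so r1c2=4.
Step 3. [r4c1∈{4}] only 4 remains possible at r4c1 ⇒ r4c1=4.
Step 4. [r2c3∈{2}] nothing but 2 survives at r2c3, so r2c3=2.
Step 5. [r3c3∈{4}] only 4 remains possible at r3c3, so r3c3=4.
Step 6. [r2c2∈{3}] nothing but 3 survives at r2c2. So r2c2=3.
Step 7. [r2c1∈{1}] r2c1 has the single candidate 1. So r2c1=1.

Answer: 2 4 1 3 / 1 3 2 4 / 3 2 4 1 / 4 1 3 2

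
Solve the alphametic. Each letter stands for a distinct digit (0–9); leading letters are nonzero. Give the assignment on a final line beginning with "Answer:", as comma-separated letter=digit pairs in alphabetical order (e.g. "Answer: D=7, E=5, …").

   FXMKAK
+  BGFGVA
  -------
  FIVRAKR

Step 1. [col 1: K + A ≡ R (mod 10)] column 1 (K + A ≡ R (mod 10), carry-in 0) doesn't pin K yet; pick K=9 and continue. So K=9.
Step 2. [col 1: K + A ≡ R (mod 10)] several values work for R in column 1 (K + A ≡ R (mod 10), carry-in 0); try R=4 ⇒ R=4.
Step 3. [col 1: K + A ≡ R (mod 10)] column 1: given K=9, R=4, carry-in 0, and digits 4,9 already taken and all letters distinct, K+A≡R (mod 10) forces A=5 ⇒ A=5.
Step 4. [col 2: A + V ≡ K (mod 10)] in column 2 we have A+V≡K with carry-in 1; given A=5, K=9 and digits 4,5,9 already taken and all letters distinct, that pins V to 3, so V=3.
Step 5. [F] the sum has 7 digits but both addends have 6; that extra leading digit F is the final carry, namely 1 ⇒ F=1.
Step 6. [col 3: K + G ≡ A (mod 10)] in column 3 we have K+G≡A with carry-in 0; given K=9, A=5 and digits 1,3,4,5,9 already taken and all letters distinct, that pins G to 6. So G=6.
Step 7. [col 4: M + F ≡ R (mod 10)] column 4: given F=1, R=4, carry-in 1, and digits 1,3,4,5,6,9 already taken and all letters distinct, M+F≡R (mod 10) forces M=2, so M=2.
Step 8. [col 5: X + G ≡ V (mod 10)] in column 5 we have X+G≡V with carry-in 0; given G=6, V=3 and digits 1,2,3,4,5,6,9 already taken and all letters distinct, that pins X to 7, so X=7.
Step 9. [col 6: F + B ≡ I (mod 10)] column 6: given F=1, carry-in 1, and digits 1,2,3,4,5,6,7,9 already taken and all letters distinct, F+B≡I (mod 10) forces B=8 ⇒ B=8.
Step 10. [col 6: F + B ≡ I (mod 10)] from column 6 (F=1, B=8, carry-in 1, digits 1,2,3,4,5,6,7,8,9 already taken and all letters distinct): I must equal 0. So I=0.

Answer: A=5, B=8, F=1, G=6, I=0, K=9, M=2, R=4, V=3, X=7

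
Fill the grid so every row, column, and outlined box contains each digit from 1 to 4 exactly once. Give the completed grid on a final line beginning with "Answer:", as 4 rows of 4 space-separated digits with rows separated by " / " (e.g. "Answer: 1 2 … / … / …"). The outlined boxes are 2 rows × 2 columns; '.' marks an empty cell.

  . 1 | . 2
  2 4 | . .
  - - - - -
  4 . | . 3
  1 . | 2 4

Step 1. [r2c3∈{1,3}] 3 has one home in row 2: r2c3. So r2c3=3.
Step 2. [r1c3∈{4}] r1c3's peers cover all but 4, so r1c3=4.
Step 3. [r4c2∈{3}] only 3 remains possible at r4c2. So r4c2=3.
Step 4. [r3c2∈{2}] r3c2 has the single candidate 2 ⇒ r3c2=2.
Step 5. [r1c1∈{3}] r1c1's peers cover all but 3 ⇒ r1c1=3.
Step 6. [r3c3∈{1}] r3c3 has the single candidate 1 ⇒ r3c3=1.
Step 7. [r2c4∈{1}] r2c4 has the single candidate 1. So r2c4=1.

Answer: 3 1 4 2 / 2 4 3 1 / 4 2 1 3 / 1 3 2 4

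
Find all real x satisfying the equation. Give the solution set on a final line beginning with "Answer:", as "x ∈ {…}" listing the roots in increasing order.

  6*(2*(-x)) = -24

Step 1. [6*(2*(-x)) = -24] 6 out front; divide by 6, so div: 2*(-x) = -4.
Step 2. [2*(-x) = -4] LHS = 2·(…); ÷2 both sides. So div: -x = -2.
Step 3. [-x = -2] flip signs both sides. So neg: x = 2.

Answer: x ∈ {2}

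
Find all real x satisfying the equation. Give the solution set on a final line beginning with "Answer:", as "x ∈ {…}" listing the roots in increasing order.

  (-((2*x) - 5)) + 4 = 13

Step 1. [(-((2*x) - 5)) + 4 = 13] subtract 4: x sits inside (… + 4) ⇒ sub: -((2*x) - 5) = 9.
Step 2. [-((2*x) - 5) = 9] leading − — multiply by −1, so neg: (2*x) - 5 = -9.
Step 3. [(2*x) - 5 = -9] add 5: x sits inside (… - 5). So sub: 2*x = -4.
Step 4. [2*x = -4] 2 out front; divide by 2, so div: x = -2.

Answer: x ∈ {-2}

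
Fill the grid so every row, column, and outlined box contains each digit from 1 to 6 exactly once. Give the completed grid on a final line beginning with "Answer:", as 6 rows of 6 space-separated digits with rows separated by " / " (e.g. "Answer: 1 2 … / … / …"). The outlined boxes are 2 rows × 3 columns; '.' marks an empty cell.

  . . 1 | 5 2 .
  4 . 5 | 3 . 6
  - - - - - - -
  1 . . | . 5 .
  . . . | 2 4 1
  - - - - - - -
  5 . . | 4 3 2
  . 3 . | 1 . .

Step 1. [r5c3∈{6}] r5c3 is down to just 6. So r5c3=6.
Step 2. [r1c2∈{6}] only 6 remains possible at r1c2, so r1c2=6.
Step 3. [r4c3∈{3}] nothing but 3 survives at r4c3, so r4c3=3.
Step 4. [r3c2∈{2,4}] r3c2 is the only open cell in col 2 admitting 4, so r3c2=4.
Step 5. [r6c1∈{2}] r6c1 has the single candidate 2, so r6c1=2.
Step 6. [r6c6∈{5}] r6c6 is down to just 5, so r6c6=5.
Step 7. [r5c2∈{1}] only 1 remains possible at r5c2 ⇒ r5c2=1.
Step 8. [r1c6∈{4}] r1c6's peers cover all but 4 ⇒ r1c6=4.
Step 9. [r3c3∈{2}] r3c3's peers cover all but 2 ⇒ r3c3=2.
Step 10. [r3c6∈{3}] r3c6 has the single candidate 3, so r3c6=3.
Step 11. [r6c5∈{6}] r6c5 has the single candidate 6. So r6c5=6.
Step 12. [r2c5∈{1}] r2c5 has the single candidate 1. So r2c5=1.
Step 13. [r4c2∈{5}] r4c2 has the single candidate 5. So r4c2=5.
Step 14. [r2c2∈{2}] only 2 remains possible at r2c2 ⇒ r2c2=2.
Step 15. [r4c1∈{6}] nothing but 6 survives at r4c1 ⇒ r4c1=6.
Step 16. [r6c3∈{4}] r6c3 has the single candidate 4. So r6c3=4.
Step 17. [r3c4∈{6}] r3c4 is down to just 6. So r3c4=6.
Step 18. [r1c1∈{3}] only 3 remains possible at r1c1 ⇒ r1c1=3.

Answer: 3 6 1 5 2 4 / 4 2 5 3 1 6 / 1 4 2 6 5 3 / 6 5 3 2 4 1 / 5 1 6 4 3 2 / 2 3 4 1 6 5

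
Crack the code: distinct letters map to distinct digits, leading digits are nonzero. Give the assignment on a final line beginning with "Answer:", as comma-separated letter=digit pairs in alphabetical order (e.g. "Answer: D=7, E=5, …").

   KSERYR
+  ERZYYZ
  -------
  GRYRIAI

Step 1. [col 1: R + Z ≡ I (mod 10)] column 1 (R + Z ≡ I (mod 10), carry-in 0) doesn't pin R yet; pick R=2 and continue ⇒ R=2.
Step 2. [col 1: R + Z ≡ I (mod 10)] column 1 (R + Z ≡ I (mod 10), carry-in 0) doesn't pin Z yet; pick Z=8 and continue ⇒ Z=8.
Step 3. [col 1: R + Z ≡ I (mod 10)] column 1 reads R+Z+carry(0)=I with R=2, Z=8; with digits 2,8 already taken and all letters distinct, the only value for I is 0, so I=0.
Step 4. [G] the sum has 7 digits but both addends have 6; that extra leading digit G is the final carry, namely 1, so G=1.
Step 5. [col 2: Y + Y ≡ A (mod 10)] column 2 (Y + Y ≡ A (mod 10), carry-in 1) doesn't pin A yet; pick A=5 and continue ⇒ A=5.
Step 6. [col 2: Y + Y ≡ A (mod 10)] column 2 reads Y+Y+carry(1)=A with A=5; with digits 0,1,2,5,8 already taken and all letters distinct, the only value for Y is 7 ⇒ Y=7.
Step 7. [col 4: E + Z ≡ R (mod 10)] column 4: given Z=8, R=2, carry-in 1, and digits 0,1,2,5,7,8 already taken and all letters distinct, E+Z≡R (mod 10) forces E=3 ⇒ E=3.
Step 8. [col 5: S + R ≡ Y (mod 10)] in column 5 we have S+R≡Y with carry-in 1; given R=2, Y=7 and digits 0,1,2,3,5,7,8 already taken and all letters distinct, that pins S to 4. So S=4.
Step 9. [col 6: K + E ≡ R (mod 10)] column 6: given E=3, R=2, carry-in 0, and digits 0,1,2,3,4,5,7,8 already taken and all letters distinct, K+E≡R (mod 10) forces K=9 ⇒ K=9.

Answer: A=5, E=3, G=1, I=0, K=9, R=2, S=4, Y=7, Z=8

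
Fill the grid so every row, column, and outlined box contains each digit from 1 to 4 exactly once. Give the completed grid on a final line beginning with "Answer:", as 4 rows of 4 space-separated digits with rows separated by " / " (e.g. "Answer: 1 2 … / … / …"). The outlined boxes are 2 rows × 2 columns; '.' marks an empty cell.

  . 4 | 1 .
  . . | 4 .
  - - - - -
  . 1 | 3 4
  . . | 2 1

Step 1. [r2c2∈{2,3}] r2c2 is the only open cell in col 2 admitting 2. So r2c2=2.
Step 2. [r1c1∈{3}] only 3 remains possible at r1c1 ⇒ r1c1=3.
Step 3. [r2c1∈{1}] nothing but 1 survives at r2c1, so r2c1=1.
Step 4. [r1c4∈{2}] r1c4's peers cover all but 2, so r1c4=2.
Step 5. [r3c1∈{2}] r3c1 has the single candidate 2 ⇒ r3c1=2.
Step 6. [r2c4∈{3}] r2c4 is down to just 3 ⇒ r2c4=3.
Step 7. [r4c2∈{3}] r4c2 is down to just 3. So r4c2=3.
Step 8. [r4c1∈{4}] nothing but 4 survives at r4c1 ⇒ r4c1=4.

Answer: 3 4 1 2 / 1 2 4 3 / 2 1 3 4 / 4 3 2 1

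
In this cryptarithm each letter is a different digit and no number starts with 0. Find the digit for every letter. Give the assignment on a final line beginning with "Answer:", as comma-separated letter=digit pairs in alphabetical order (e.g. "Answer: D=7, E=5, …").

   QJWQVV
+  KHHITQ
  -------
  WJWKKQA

Step 1. [col 1: V + Q ≡ A (mod 10)] A=2 is one option consistent with column 1 (V + Q ≡ A (mod 10), carry-in 0) — take it. So A=2.
Step 2. [W] the sum has 7 digits but both addends have 6; that extra leading digit W is the final carry, namely 1. So W=1.
Step 3. [col 1: V + Q ≡ A (mod 10)] no forcing yet in column 1 (carry-in 0); V=4 is free and consistent — try it, so V=4.
Step 4. [col 1: V + Q ≡ A (mod 10)] in column 1 we have V+Q≡A with carry-in 0; given V=4, A=2 and digits 1,2,4 already taken and all letters distinct, that pins Q to 8. So Q=8.
Step 5. [col 2: V + T ≡ Q (mod 10)] column 2: given V=4, Q=8, carry-in 1, and digits 1,2,4,8 already taken and all letters distinct, V+T≡Q (mod 10) forces T=3, so T=3.
Step 6. [col 3: Q + I ≡ K (mod 10)] no forcing yet in column 3 (carry-in 0); K=7 is free and consistent — try it, so K=7.
Step 7. [col 3: Q + I ≡ K (mod 10)] in column 3 we have Q+I≡K with carry-in 0; given Q=8, K=7 and digits 1,2,3,4,7,8 already taken and all letters distinct, that pins I to 9 ⇒ I=9.
Step 8. [col 4: W + H ≡ K (mod 10)] column 4: given W=1, K=7, carry-in 1, and digits 1,2,3,4,7,8,9 already taken and all letters distinct, W+H≡K (mod 10) forces H=5 ⇒ H=5.
Step 9. [col 5: J + H ≡ W (mod 10)] from column 5 (H=5, W=1, carry-in 0, digits 1,2,3,4,5,7,8,9 already taken and all letters distinct): J must equal 6 ⇒ J=6.

Answer: A=2, H=5, I=9, J=6, K=7, Q=8, T=3, V=4, W=1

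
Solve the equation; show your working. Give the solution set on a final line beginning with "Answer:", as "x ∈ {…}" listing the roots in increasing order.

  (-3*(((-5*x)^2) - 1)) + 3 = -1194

Step 1. [(-3*(((-5*x)^2) - 1)) + 3 = -1194] -3 divides every term; factor it out, so factor: (((-5*x)^2) - 1) - 1 = 398.
Step 2. [(((-5*x)^2) - 1) - 1 = 398] the outer -1 inverts by adding 1, so sub: ((-5*x)^2) - 1 = 399.
Step 3. [((-5*x)^2) - 1 = 399] peel the -1: add 1 from each side. So sub: (-5*x)^2 = 400.
Step 4. [(-5*x)^2 = 400] LHS squared, RHS 400 ≥ 0: apply √ (±) ⇒ sqrt: -5*x = 20 or -20.
Step 5. [-5*x = 20 or -20] leading coefficient -5: divide by -5 ⇒ div: x = -4 or 4.

Answer: x ∈ {-4, 4}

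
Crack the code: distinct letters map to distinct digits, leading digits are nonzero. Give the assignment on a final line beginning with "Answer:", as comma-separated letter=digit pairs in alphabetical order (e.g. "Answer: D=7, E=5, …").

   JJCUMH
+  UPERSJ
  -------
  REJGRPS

Step 1. [col 1: H + J ≡ S (mod 10)] column 1 (H + J ≡ S (mod 10), carry-in 0) doesn't pin J yet; pick J=5 and continue. So J=5.
Step 2. [R] R is the leading digit of a 7-digit sum of two 6-digit numbers; the final carry is exactly 1 ⇒ R=1.
Step 3. [col 1: H + J ≡ S (mod 10)] no forcing yet in column 1 (carry-in 0); H=8 is free and consistent — try it ⇒ H=8.
Step 4. [col 1: H + J ≡ S (mod 10)] column 1 reads H+J+carry(0)=S with H=8, J=5; with digits 1,5,8 already taken and all letters distinct, the only value for S is 3 ⇒ S=3.
Step 5. [col 2: M + S ≡ P (mod 10)] several values work for M in column 2 (M + S ≡ P (mod 10), carry-in 1); try M=6. So M=6.
Step 6. [col 2: M + S ≡ P (mod 10)] column 2: given M=6, S=3, carry-in 1, and digits 1,3,5,6,8 already taken and all letters distinct, M+S≡P (mod 10) forces P=0 ⇒ P=0.
Step 7. [col 3: U + R ≡ R (mod 10)] in column 3 we have U+R≡R with carry-in 1; given R=1 and digits 0,1,3,5,6,8 already taken and all letters distinct, that pins U to 9 ⇒ U=9.
Step 8. [col 4: C + E ≡ G (mod 10)] G=7 is one option consistent with column 4 (C + E ≡ G (mod 10), carry-in 1) — take it, so G=7.
Step 9. [col 4: C + E ≡ G (mod 10)] column 4 (C + E ≡ G (mod 10), carry-in 1) doesn't pin E yet; pick E=4 and continue ⇒ E=4.
Step 10. [col 4: C + E ≡ G (mod 10)] column 4 reads C+E+carry(1)=G with E=4, G=7; with digits 0,1,3,4,5,6,7,8,9 already taken and all letters distinct, the only value for C is 2. So C=2.

Answer: C=2, E=4, G=7, H=8, J=5, M=6, P=0, R=1, S=3, U=9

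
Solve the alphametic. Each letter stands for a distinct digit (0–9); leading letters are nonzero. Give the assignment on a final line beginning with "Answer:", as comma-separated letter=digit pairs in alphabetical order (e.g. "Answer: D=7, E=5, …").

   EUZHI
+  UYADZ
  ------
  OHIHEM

Step 1. [col 1: I + Z ≡ M (mod 10)] M=2 is one option consistent with column 1 (I + Z ≡ M (mod 10), carry-in 0) — take it ⇒ M=2.
Step 2. [col 1: I + Z ≡ M (mod 10)] Z=5 is one option consistent with column 1 (I + Z ≡ M (mod 10), carry-in 0) — take it, so Z=5.
Step 3. [O] adding two 5-digit numbers gives at most 5+1 digits, and here it does — O is that final carry and must be 1 ⇒ O=1.
Step 4. [col 1: I + Z ≡ M (mod 10)] in column 1 we have I+Z≡M with carry-in 0; given Z=5, M=2 and digits 1,2,5 already taken and all letters distinct, that pins I to 7 ⇒ I=7.
Step 5. [col 2: H + D ≡ E (mod 10)] column 2 (H + D ≡ E (mod 10), carry-in 1) doesn't pin E yet; pick E=8 and continue ⇒ E=8.
Step 6. [col 2: H + D ≡ E (mod 10)] D=3 is one option consistent with column 2 (H + D ≡ E (mod 10), carry-in 1) — take it ⇒ D=3.
Step 7. [col 2: H + D ≡ E (mod 10)] column 2 reads H+D+carry(1)=E with D=3, E=8; with digits 1,2,3,5,7,8 already taken and all letters distinct, the only value for H is 4, so H=4.
Step 8. [col 3: Z + A ≡ H (mod 10)] column 3: given Z=5, H=4, carry-in 0, and digits 1,2,3,4,5,7,8 already taken and all letters distinct, Z+A≡H (mod 10) forces A=9 ⇒ A=9.
Step 9. [col 4: U + Y ≡ I (mod 10)] column 4 (U + Y ≡ I (mod 10), carry-in 1) doesn't pin U yet; pick U=6 and continue, so U=6.
Step 10. [col 4: U + Y ≡ I (mod 10)] from column 4 (U=6, I=7, carry-in 1, digits 1,2,3,4,5,6,7,8,9 already taken and all letters distinct): Y must equal 0 ⇒ Y=0.

Answer: A=9, D=3, E=8, H=4, I=7, M=2, O=1, U=6, Y=0, Z=5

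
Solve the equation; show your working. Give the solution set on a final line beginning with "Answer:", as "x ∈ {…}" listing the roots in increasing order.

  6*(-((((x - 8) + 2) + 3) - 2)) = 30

Step 1. [6*(-((((x - 8) + 2) + 3) - 2)) = 30] 6·(inner) — divide through by 6 ⇒ div: -((((x - 8) + 2) + 3) - 2) = 5.
Step 2. [-((((x - 8) + 2) + 3) - 2) = 5] LHS negated; negate both sides, so neg: (((x - 8) + 2) + 3) - 2 = -5.
Step 3. [(((x - 8) + 2) + 3) - 2 = -5] add 2: x sits inside (… - 2) ⇒ sub: ((x - 8) + 2) + 3 = -3.
Step 4. [((x - 8) + 2) + 3 = -3] +3 is outermost — subtract 3 both sides, so sub: (x - 8) + 2 = -6.
Step 5. [(x - 8) + 2 = -6] peel the +2: subtract 2 from each side. So sub: x - 8 = -8.
Step 6. [x - 8 = -8] peel the -8: add 8 from each side. So sub: x = 0.

Answer: x ∈ {0}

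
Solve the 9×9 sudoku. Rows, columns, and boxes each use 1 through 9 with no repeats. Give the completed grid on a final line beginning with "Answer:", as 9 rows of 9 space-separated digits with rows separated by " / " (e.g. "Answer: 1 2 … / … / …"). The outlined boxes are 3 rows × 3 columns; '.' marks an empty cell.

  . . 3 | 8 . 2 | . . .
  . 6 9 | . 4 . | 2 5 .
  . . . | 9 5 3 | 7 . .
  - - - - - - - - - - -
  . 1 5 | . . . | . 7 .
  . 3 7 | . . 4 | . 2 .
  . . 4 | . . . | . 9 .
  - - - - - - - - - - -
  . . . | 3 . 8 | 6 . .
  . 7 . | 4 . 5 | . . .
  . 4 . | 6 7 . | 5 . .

Step 1. [r7c2∈{2,5,9}] col 2 places 9 nowhere but r7c2 ⇒ r7c2=9.
Step 2. [r1c5∈{1,6}] in box 2, 6 fits only at r1c5 ⇒ r1c5=6.
Step 3. [r2c9∈{1,3,8}] across row 2, 3 lands solely at r2c9. So r2c9=3.
Step 4. [r2c1∈{1,7,8}] r2c1 is the only open cell in row 2 admitting 8, so r2c1=8.
Step 5. [r4c4∈{2}] nothing but 2 survives at r4c4. So r4c4=2.
Step 6. [r6c2∈{2,8}] r6c2 is the only open cell in col 2 admitting 8. So r6c2=8.
Step 7. [r6c1∈{2,6}] across row 6, 2 lands solely at r6c1 ⇒ r6c1=2.
Step 8. [r3c8∈{1,4,6,8}] r3c8 is the only open cell in col 8 admitting 6, so r3c8=6.
Step 9. [r3c9∈{1,4,8}] r3c9 is the only open cell in row 3 admitting 8. So r3c9=8.
Step 10. [r8c3∈{1,2,6,8}] in col 3, 6 fits only at r8c3, so r8c3=6.
Step 11. [r1c1∈{1,4,5,7}] r1c1 is the only open cell in row 1 admitting 7. So r1c1=7.
Step 12. [r7c9∈{1,2,4,7}] row 7 places 7 nowhere but r7c9, so r7c9=7.
Step 13. [r9c3∈{1,2,8}] 8 has one home in col 3: r9c3. So r9c3=8.
Step 14. [r9c9∈{1,2,9}] in row 9, 2 fits only at r9c9 ⇒ r9c9=2.
Step 15. [r8c5∈{1,2,9}] row 8 places 2 nowhere but r8c5, so r8c5=2.
Step 16. [r7c5∈{1}] only 1 remains possible at r7c5, so r7c5=1.
Step 17. [r8c8∈{1,3,8}] in col 8, 8 fits only at r8c8. So r8c8=8.
Step 18. [r9c8∈{1,3}] col 8 places 3 nowhere but r9c8 ⇒ r9c8=3.
Step 19. [r1c8∈{1,4}] in col 8, 1 fits only at r1c8. So r1c8=1.
Step 20. [r6c5∈{3}] r6c5's peers cover all but 3, so r6c5=3.
Step 21. [r6c7∈{1}] r6c7 has the single candidate 1. So r6c7=1.
Step 22. [r9c1∈{1}] r9c1's peers cover all but 1, so r9c1=1.
Step 23. [r8c7∈{9}] r8c7 has the single candidate 9, so r8c7=9.
Step 24. [r2c6∈{1,7}] in col 6, 1 fits only at r2c6. So r2c6=1.
Step 25. [r6c6∈{6,7}] in col 6, 7 fits only at r6c6 ⇒ r6c6=7.
Step 26. [r6c9∈{5,6}] row 6 places 6 nowhere but r6c9 ⇒ r6c9=6.
Step 27. [r4c6∈{6,9}] in col 6, 6 fits only at r4c6 ⇒ r4c6=6.
Step 28. [r4c1∈{9}] only 9 remains possible at r4c1, so r4c1=9.
Step 29. [r1c7∈{4}] r1c7's peers cover all but 4. So r1c7=4.
Step 30. [r5c7∈{8}] r5c7 has the single candidate 8 ⇒ r5c7=8.
Step 31. [r5c4∈{1,5}] in row 5, 1 fits only at r5c4, so r5c4=1.
Step 32. [r7c3∈{2}] nothing but 2 survives at r7c3 ⇒ r7c3=2.
Step 33. [r5c1∈{6}] only 6 remains possible at r5c1. So r5c1=6.
Step 34. [r1c2∈{5}] r1c2's peers cover all but 5. So r1c2=5.
Step 35. [r3c3∈{1}] only 1 remains possible at r3c3 ⇒ r3c3=1.
Step 36. [r8c1∈{3}] r8c1 is down to just 3, so r8c1=3.
Step 37. [r7c1∈{5}] nothing but 5 survives at r7c1, so r7c1=5.
Step 38. [r5c9∈{5}] only 5 remains possible at r5c9 ⇒ r5c9=5.
Step 39. [r5c5∈{9}] r5c5 is down to just 9 ⇒ r5c5=9.
Step 40. [r4c5∈{8}] only 8 remains possible at r4c5 ⇒ r4c5=8.
Step 41. [r3c2∈{2}] r3c2 is down to just 2 ⇒ r3c2=2.
Step 42. [r1c9∈{9}] r1c9's peers cover all but 9. So r1c9=9.
Step 43. [r2c4∈{7}] r2c4 has the single candidate 7. So r2c4=7.
Step 44. [r9c6∈{9}] r9c6's peers cover all but 9 ⇒ r9c6=9.
Step 45. [r4c7∈{3}] r4c7's peers cover all but 3 ⇒ r4c7=3.
Step 46. [r3c1∈{4}] r3c1 has the single candidate 4. So r3c1=4.
Step 47. [r7c8∈{4}] nothing but 4 survives at r7c8. So r7c8=4.
Step 48. [r4c9∈{4}] nothing but 4 survives at r4c9 ⇒ r4c9=4.
Step 49. [r8c9∈{1}] r8c9 is down to just 1, so r8c9=1.
Step 50. [r6c4∈{5}] only 5 remains possible at r6c4, so r6c4=5.

Answer: 7 5 3 8 6 2 4 1 9 / 8 6 9 7 4 1 2 5 3 / 4 2 1 9 5 3 7 6 8 / 9 1 5 2 8 6 3 7 4 / 6 3 7 1 9 4 8 2 5 / 2 8 4 5 3 7 1 9 6 / 5 9 2 3 1 8 6 4 7 / 3 7 6 4 2 5 9 8 1 / 1 4 8 6 7 9 5 3 2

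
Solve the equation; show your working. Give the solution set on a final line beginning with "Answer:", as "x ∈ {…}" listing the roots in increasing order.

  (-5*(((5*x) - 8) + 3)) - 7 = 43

Step 1. [(-5*(((5*x) - 8) + 3)) - 7 = 43] the outer -7 inverts by adding 7. So sub: -5*(((5*x) - 8) + 3) = 50.
Step 2. [-5*(((5*x) - 8) + 3) = 50] -5 out front; divide by -5 ⇒ div: ((5*x) - 8) + 3 = -10.
Step 3. [((5*x) - 8) + 3 = -10] the outer +3 inverts by subtracting 3 ⇒ sub: (5*x) - 8 = -13.
Step 4. [(5*x) - 8 = -13] add 8: x sits inside (… - 8) ⇒ sub: 5*x = -5.
Step 5. [5*x = -5] 5 out front; divide by 5. So div: x = -1.

Answer: x ∈ {-1}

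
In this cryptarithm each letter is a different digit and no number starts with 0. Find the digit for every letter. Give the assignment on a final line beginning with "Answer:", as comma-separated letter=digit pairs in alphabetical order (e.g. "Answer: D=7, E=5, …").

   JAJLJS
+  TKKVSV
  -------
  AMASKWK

Step 1. [col 1: S + V ≡ K (mod 10)] V=2 is one option consistent with column 1 (S + V ≡ K (mod 10), carry-in 0) — take it, so V=2.
Step 2. [A] adding two 6-digit numbers gives at most 6+1 digits, and here it does — A is that final carry and must be 1 ⇒ A=1.
Step 3. [col 1: S + V ≡ K (mod 10)] no forcing yet in column 1 (carry-in 0); S=7 is free and consistent — try it. So S=7.
Step 4. [col 1: S + V ≡ K (mod 10)] from column 1 (S=7, V=2, carry-in 0, digits 1,2,7 already taken and all letters distinct): K must equal 9 ⇒ K=9.
Step 5. [col 2: J + S ≡ W (mod 10)] several values work for W in column 2 (J + S ≡ W (mod 10), carry-in 0); try W=5. So W=5.
Step 6. [col 2: J + S ≡ W (mod 10)] column 2: given S=7, W=5, carry-in 0, and digits 1,2,5,7,9 already taken and all letters distinct, J+S≡W (mod 10) forces J=8, so J=8.
Step 7. [col 3: L + V ≡ K (mod 10)] column 3: given V=2, K=9, carry-in 1, and digits 1,2,5,7,8,9 already taken and all letters distinct, L+V≡K (mod 10) forces L=6. So L=6.
Step 8. [col 6: J + T ≡ M (mod 10)] in column 6 we have J+T≡M with carry-in 1; given J=8 and digits 1,2,5,6,7,8,9 already taken and all letters distinct, that pins T to 4 ⇒ T=4.
Step 9. [col 6: J + T ≡ M (mod 10)] in column 6 we have J+T≡M with carry-in 1; given J=8, T=4 and digits 1,2,4,5,6,7,8,9 already taken and all letters distinct, that pins M to 3 ⇒ M=3.

Answer: A=1, J=8, K=9, L=6, M=3, S=7, T=4, V=2, W=5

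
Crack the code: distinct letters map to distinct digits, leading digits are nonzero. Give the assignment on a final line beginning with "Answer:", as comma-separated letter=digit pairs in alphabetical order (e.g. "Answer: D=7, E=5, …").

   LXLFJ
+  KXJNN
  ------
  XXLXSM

Step 1. [X] X is the leading digit of a 6-digit sum of two 5-digit numbers; the final carry is exactly 1 ⇒ X=1.
Step 2. [col 1: J + N ≡ M (mod 10)] M=2 is one option consistent with column 1 (J + N ≡ M (mod 10), carry-in 0) — take it. So M=2.
Step 3. [col 1: J + N ≡ M (mod 10)] N=5 is one option consistent with column 1 (J + N ≡ M (mod 10), carry-in 0) — take it. So N=5.
Step 4. [col 1: J + N ≡ M (mod 10)] column 1: given N=5, M=2, carry-in 0, and digits 1,2,5 already taken and all letters distinct, J+N≡M (mod 10) forces J=7 ⇒ J=7.
Step 5. [col 2: F + N ≡ S (mod 10)] several values work for S in column 2 (F + N ≡ S (mod 10), carry-in 1); try S=0 ⇒ S=0.
Step 6. [col 2: F + N ≡ S (mod 10)] column 2 reads F+N+carry(1)=S with N=5, S=0; with digits 0,1,2,5,7 already taken and all letters distinct, the only value for F is 4 ⇒ F=4.
Step 7. [col 3: L + J ≡ X (mod 10)] column 3: given J=7, X=1, carry-in 1, and digits 0,1,2,4,5,7 already taken and all letters distinct, L+J≡X (mod 10) forces L=3 ⇒ L=3.
Step 8. [col 5: L + K ≡ X (mod 10)] from column 5 (L=3, X=1, carry-in 0, digits 0,1,2,3,4,5,7 already taken and all letters distinct): K must equal 8 ⇒ K=8.

Answer: F=4, J=7, K=8, L=3, M=2, N=5, S=0, X=1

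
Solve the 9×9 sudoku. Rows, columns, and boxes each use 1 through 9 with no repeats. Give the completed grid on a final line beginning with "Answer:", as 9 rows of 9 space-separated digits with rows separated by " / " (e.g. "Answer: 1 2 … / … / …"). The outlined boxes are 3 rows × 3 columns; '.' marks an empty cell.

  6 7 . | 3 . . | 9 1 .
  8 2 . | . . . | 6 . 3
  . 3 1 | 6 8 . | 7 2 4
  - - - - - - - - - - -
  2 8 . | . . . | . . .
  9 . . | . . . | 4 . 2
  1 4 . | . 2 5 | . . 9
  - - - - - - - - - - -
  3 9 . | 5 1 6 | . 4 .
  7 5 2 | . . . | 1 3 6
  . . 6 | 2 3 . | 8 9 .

Step 1. [r2c8∈{5}] r2c8 has the single candidate 5 ⇒ r2c8=5.
Step 2. [r3c6∈{9}] r3c6 has the single candidate 9, so r3c6=9.
Step 3. [r9c6∈{4,7}] box 8 places 7 nowhere but r9c6. So r9c6=7.
Step 4. [r6c8∈{6,7,8}] 6 has one home in row 6: r6c8. So r6c8=6.
Step 5. [r4c8∈{7}] r4c8 has the single candidate 7, so r4c8=7.
Step 6. [r6c4∈{7,8}] across row 6, 8 lands solely at r6c4. So r6c4=8.
Step 7. [r5c3∈{3,5,7}] in row 5, 5 fits only at r5c3 ⇒ r5c3=5.
Step 8. [r4c9∈{1,5}] across col 9, 1 lands solely at r4c9. So r4c9=1.
Step 9. [r1c3∈{4}] r1c3's peers cover all but 4. So r1c3=4.
Step 10. [r4c5∈{4,6,9}] r4c5 is the only open cell in row 4 admitting 6, so r4c5=6.
Step 11. [r4c3∈{3}] nothing but 3 survives at r4c3, so r4c3=3.
Step 12. [r4c6∈{4}] r4c6 is down to just 4 ⇒ r4c6=4.
Step 13. [r5c5∈{7}] r5c5 is down to just 7 ⇒ r5c5=7.
Step 14. [r2c4∈{1,4,7}] across row 2, 7 lands solely at r2c4 ⇒ r2c4=7.
Step 15. [r8c4∈{4,9}] across col 4, 4 lands solely at r8c4, so r8c4=4.
Step 16. [r5c4∈{1}] nothing but 1 survives at r5c4. So r5c4=1.
Step 17. [r3c1∈{5}] only 5 remains possible at r3c1. So r3c1=5.
Step 18. [r9c1∈{4}] r9c1 has the single candidate 4. So r9c1=4.
Step 19. [r5c6∈{3}] nothing but 3 survives at r5c6. So r5c6=3.
Step 20. [r8c6∈{8}] only 8 remains possible at r8c6, so r8c6=8.
Step 21. [r8c5∈{9}] only 9 remains possible at r8c5 ⇒ r8c5=9.
Step 22. [r5c2∈{6}] nothing but 6 survives at r5c2, so r5c2=6.
Step 23. [r2c3∈{9}] r2c3 is down to just 9. So r2c3=9.
Step 24. [r6c3∈{7}] r6c3's peers cover all but 7, so r6c3=7.
Step 25. [r6c7∈{3}] only 3 remains possible at r6c7. So r6c7=3.
Step 26. [r9c9∈{5}] nothing but 5 survives at r9c9, so r9c9=5.
Step 27. [r4c4∈{9}] r4c4 is down to just 9 ⇒ r4c4=9.
Step 28. [r2c5∈{4}] nothing but 4 survives at r2c5, so r2c5=4.
Step 29. [r7c9∈{7}] r7c9's peers cover all but 7 ⇒ r7c9=7.
Step 30. [r1c5∈{5}] r1c5's peers cover all but 5. So r1c5=5.
Step 31. [r5c8∈{8}] r5c8's peers cover all but 8 ⇒ r5c8=8.
Step 32. [r4c7∈{5}] r4c7 is down to just 5, so r4c7=5.
Step 33. [r2c6∈{1}] r2c6 has the single candidate 1. So r2c6=1.
Step 34. [r1c6∈{2}] nothing but 2 survives at r1c6. So r1c6=2.
Step 35. [r9c2∈{1}] r9c2's peers cover all but 1, so r9c2=1.
Step 36. [r1c9∈{8}] nothing but 8 survives at r1c9. So r1c9=8.
Step 37. [r7c7∈{2}] nothing but 2 survives at r7c7. So r7c7=2.
Step 38. [r7c3∈{8}] r7c3 has the single candidate 8 ⇒ r7c3=8.

Answer: 6 7 4 3 5 2 9 1 8 / 8 2 9 7 4 1 6 5 3 / 5 3 1 6 8 9 7 2 4 / 2 8 3 9 6 4 5 7 1 / 9 6 5 1 7 3 4 8 2 / 1 4 7 8 2 5 3 6 9 / 3 9 8 5 1 6 2 4 7 / 7 5 2 4 9 8 1 3 6 / 4 1 6 2 3 7 8 9 5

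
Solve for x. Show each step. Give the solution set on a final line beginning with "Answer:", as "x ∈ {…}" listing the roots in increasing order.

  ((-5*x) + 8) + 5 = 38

Step 1. [((-5*x) + 8) + 5 = 38] subtract 5: x sits inside (… + 5) ⇒ sub: (-5*x) + 8 = 33.
Step 2. [(-5*x) + 8 = 33] peel the +8: subtract 8 from each side ⇒ sub: -5*x = 25.
Step 3. [-5*x = 25] divide by the outer -5 ⇒ div: x = -5.

Answer: x ∈ {-5}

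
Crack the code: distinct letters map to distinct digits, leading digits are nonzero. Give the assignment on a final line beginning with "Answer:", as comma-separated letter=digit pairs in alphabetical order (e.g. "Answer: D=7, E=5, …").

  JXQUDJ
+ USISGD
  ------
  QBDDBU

Step 1. [col 1: J + D ≡ U (mod 10)] column 1 (J + D ≡ U (mod 10), carry-in 0) doesn't pin J yet; pick J=5 and continue, so J=5.
Step 2. [col 1: J + D ≡ U (mod 10)] D=7 is one option consistent with column 1 (J + D ≡ U (mod 10), carry-in 0) — take it. So D=7.
Step 3. [col 1: J + D ≡ U (mod 10)] in column 1 we have J+D≡U with carry-in 0; given J=5, D=7 and digits 5,7 already taken and all letters distinct, that pins U to 2. So U=2.
Step 4. [col 2: D + G ≡ B (mod 10)] B=1 is one option consistent with column 2 (D + G ≡ B (mod 10), carry-in 1) — take it ⇒ B=1.
Step 5. [col 2: D + G ≡ B (mod 10)] from column 2 (D=7, B=1, carry-in 1, digits 1,2,5,7 already taken and all letters distinct): G must equal 3. So G=3.
Step 6. [col 3: U + S ≡ D (mod 10)] column 3 reads U+S+carry(1)=D with U=2, D=7; with digits 1,2,3,5,7 already taken and all letters distinct, the only value for S is 4, so S=4.
Step 7. [col 4: Q + I ≡ D (mod 10)] Q=8 is one option consistent with column 4 (Q + I ≡ D (mod 10), carry-in 0) — take it, so Q=8.
Step 8. [col 4: Q + I ≡ D (mod 10)] column 4: given Q=8, D=7, carry-in 0, and digits 1,2,3,4,5,7,8 already taken and all letters distinct, Q+I≡D (mod 10) forces I=9 ⇒ I=9.
Step 9. [col 5: X + S ≡ B (mod 10)] column 5 reads X+S+carry(1)=B with S=4, B=1; with digits 1,2,3,4,5,7,8,9 already taken and all letters distinct, the only value for X is 6, so X=6.

Answer: B=1, D=7, G=3, I=9, J=5, Q=8, S=4, U=2, X=6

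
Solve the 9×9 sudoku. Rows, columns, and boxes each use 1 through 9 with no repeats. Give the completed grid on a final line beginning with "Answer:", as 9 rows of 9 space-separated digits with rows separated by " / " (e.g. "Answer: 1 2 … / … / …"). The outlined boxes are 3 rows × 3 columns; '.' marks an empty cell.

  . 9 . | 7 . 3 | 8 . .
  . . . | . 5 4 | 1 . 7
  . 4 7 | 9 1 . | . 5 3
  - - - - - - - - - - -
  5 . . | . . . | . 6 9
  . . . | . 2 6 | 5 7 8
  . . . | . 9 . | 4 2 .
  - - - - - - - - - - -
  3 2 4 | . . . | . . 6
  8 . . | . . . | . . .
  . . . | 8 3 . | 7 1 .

Step 1. [r8c2∈{1,5,6,7}] r8c2 is the only open cell in box 7 admitting 7. So r8c2=7.
Step 2. [r8c3∈{1,5,6,9}] r8c3 is the only open cell in box 7 admitting 1. So r8c3=1.
Step 3. [r4c5∈{4,7,8}] in col 5, 8 fits only at r4c5. So r4c5=8.
Step 4. [r9c9∈{2,4,5}] row 9 places 4 nowhere but r9c9, so r9c9=4.
Step 5. [r9c6∈{2,5,9}] row 9 places 2 nowhere but r9c6, so r9c6=2.
Step 6. [r1c1∈{1,2,6}] 1 has one home in row 1: r1c1 ⇒ r1c1=1.
Step 7. [r4c7∈{3}] r4c7 is down to just 3. So r4c7=3.
Step 8. [r7c7∈{9}] r7c7 is down to just 9, so r7c7=9.
Step 9. [r4c2∈{1}] nothing but 1 survives at r4c2. So r4c2=1.
Step 10. [r5c4∈{1,3,4}] 1 has one home in row 5: r5c4, so r5c4=1.
Step 11. [r7c4∈{5}] nothing but 5 survives at r7c4 ⇒ r7c4=5.
Step 12. [r5c2∈{3}] only 3 remains possible at r5c2 ⇒ r5c2=3.
Step 13. [r1c3∈{2,5,6}] across row 1, 5 lands solely at r1c3 ⇒ r1c3=5.
Step 14. [r2c4∈{2,6}] r2c4 is the only open cell in col 4 admitting 2 ⇒ r2c4=2.
Step 15. [r2c1∈{6}] r2c1 has the single candidate 6 ⇒ r2c1=6.
Step 16. [r1c9∈{2}] r1c9 has the single candidate 2 ⇒ r1c9=2.
Step 17. [r5c3∈{9}] r5c3's peers cover all but 9, so r5c3=9.
Step 18. [r4c6∈{7}] nothing but 7 survives at r4c6, so r4c6=7.
Step 19. [r8c5∈{4,6}] r8c5 is the only open cell in col 5 admitting 4. So r8c5=4.
Step 20. [r2c2∈{8}] r2c2 has the single candidate 8, so r2c2=8.
Step 21. [r6c2∈{6}] r6c2's peers cover all but 6. So r6c2=6.
Step 22. [r9c3∈{6}] nothing but 6 survives at r9c3. So r9c3=6.
Step 23. [r8c4∈{6}] only 6 remains possible at r8c4. So r8c4=6.
Step 24. [r3c1∈{2}] r3c1 is down to just 2, so r3c1=2.
Step 25. [r9c1∈{9}] r9c1 has the single candidate 9. So r9c1=9.
Step 26. [r6c9∈{1}] nothing but 1 survives at r6c9 ⇒ r6c9=1.
Step 27. [r2c3∈{3}] r2c3 has the single candidate 3 ⇒ r2c3=3.
Step 28. [r2c8∈{9}] r2c8 has the single candidate 9 ⇒ r2c8=9.
Step 29. [r6c4∈{3}] only 3 remains possible at r6c4. So r6c4=3.
Step 30. [r1c8∈{4}] r1c8 has the single candidate 4, so r1c8=4.
Step 31. [r4c4∈{4}] only 4 remains possible at r4c4. So r4c4=4.
Step 32. [r1c5∈{6}] r1c5's peers cover all but 6, so r1c5=6.
Step 33. [r9c2∈{5}] r9c2's peers cover all but 5. So r9c2=5.
Step 34. [r7c5∈{7}] only 7 remains possible at r7c5, so r7c5=7.
Step 35. [r3c6∈{8}] r3c6's peers cover all but 8 ⇒ r3c6=8.
Step 36. [r8c9∈{5}] r8c9 has the single candidate 5. So r8c9=5.
Step 37. [r4c3∈{2}] r4c3's peers cover all but 2. So r4c3=2.
Step 38. [r8c6∈{9}] r8c6 has the single candidate 9, so r8c6=9.
Step 39. [r7c8∈{8}] nothing but 8 survives at r7c8, so r7c8=8.
Step 40. [r8c7∈{2}] nothing but 2 survives at r8c7, so r8c7=2.
Step 41. [r8c8∈{3}] r8c8's peers cover all but 3 ⇒ r8c8=3.
Step 42. [r6c3∈{8}] r6c3's peers cover all but 8, so r6c3=8.
Step 43. [r7c6∈{1}] r7c6 has the single candidate 1. So r7c6=1.
Step 44. [r6c6∈{5}] only 5 remains possible at r6c6 ⇒ r6c6=5.
Step 45. [r5c1∈{4}] r5c1's peers cover all but 4 ⇒ r5c1=4.
Step 46. [r6c1∈{7}] nothing but 7 survives at r6c1. So r6c1=7.
Step 47. [r3c7∈{6}] only 6 remains possible at r3c7, so r3c7=6.

Answer: 1 9 5 7 6 3 8 4 2 / 6 8 3 2 5 4 1 9 7 / 2 4 7 9 1 8 6 5 3 / 5 1 2 4 8 7 3 6 9 / 4 3 9 1 2 6 5 7 8 / 7 6 8 3 9 5 4 2 1 / 3 2 4 5 7 1 9 8 6 / 8 7 1 6 4 9 2 3 5 / 9 5 6 8 3 2 7 1 4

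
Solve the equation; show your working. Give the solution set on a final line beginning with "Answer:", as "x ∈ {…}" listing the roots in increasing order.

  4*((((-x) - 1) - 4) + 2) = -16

Step 1. [4*((((-x) - 1) - 4) + 2) = -16] 4·(inner) — divide through by 4 ⇒ div: (((-x) - 1) - 4) + 2 = -4.
Step 2. [(((-x) - 1) - 4) + 2 = -4] +2 is outermost — subtract 2 both sides, so sub: ((-x) - 1) - 4 = -6.
Step 3. [((-x) - 1) - 4 = -6] -4 is outermost — add 4 both sides. So sub: (-x) - 1 = -2.
Step 4. [(-x) - 1 = -2] 1 comes off first (add 1), so sub: -x = -1.
Step 5. [-x = -1] flip signs both sides. So neg: x = 1.

Answer: x ∈ {1}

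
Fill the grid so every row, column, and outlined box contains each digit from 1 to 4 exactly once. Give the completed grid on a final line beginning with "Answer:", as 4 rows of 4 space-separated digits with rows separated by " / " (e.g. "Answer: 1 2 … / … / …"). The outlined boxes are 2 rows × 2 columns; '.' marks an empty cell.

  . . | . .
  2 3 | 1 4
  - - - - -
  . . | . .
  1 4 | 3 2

Step 1. [r3c3∈{4}] r3c3's peers cover all but 4 ⇒ r3c3=4.
Step 2. [r1c1∈{4}] r1c1 has the single candidate 4, so r1c1=4.
Step 3. [r3c2∈{2}] r3c2's peers cover all but 2, so r3c2=2.
Step 4. [r1c4∈{3}] r1c4 has the single candidate 3, so r1c4=3.
Step 5. [r1c2∈{1}] r1c2's peers cover all but 1, so r1c2=1.
Step 6. [r1c3∈{2}] r1c3 is down to just 2, so r1c3=2.
Step 7. [r3c4∈{1}] r3c4 has the single candidate 1, so r3c4=1.
Step 8. [r3c1∈{3}] r3c1 has the single candidate 3. So r3c1=3.

Answer: 4 1 2 3 / 2 3 1 4 / 3 2 4 1 / 1 4 3 2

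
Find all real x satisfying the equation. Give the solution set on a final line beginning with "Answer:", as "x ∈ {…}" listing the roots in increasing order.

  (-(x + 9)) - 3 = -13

Step 1. [(-(x + 9)) - 3 = -13] peel the -3: add 3 from each side. So sub: -(x + 9) = -10.
Step 2. [-(x + 9) = -10] flip signs both sides. So neg: x + 9 = 10.
Step 3. [x + 9 = 10] the outer +9 inverts by subtracting 9. So sub: x = 1.

Answer: x ∈ {1}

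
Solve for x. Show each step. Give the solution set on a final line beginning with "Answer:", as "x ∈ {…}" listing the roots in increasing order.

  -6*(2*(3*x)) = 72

Step 1. [-6*(2*(3*x)) = 72] -6 out front; divide by -6 ⇒ div: 2*(3*x) = -12.
Step 2. [2*(3*x) = -12] divide by the outer 2. So div: 3*x = -6.
Step 3. [3*x = -6] leading coefficient 3: divide by 3, so div: x = -2.

Answer: x ∈ {-2}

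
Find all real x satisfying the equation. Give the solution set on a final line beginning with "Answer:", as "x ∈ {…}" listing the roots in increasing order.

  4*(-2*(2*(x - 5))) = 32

Step 1. [4*(-2*(2*(x - 5))) = 32] LHS = 4·(…); ÷4 both sides. So div: -2*(2*(x - 5)) = 8.
Step 2. [-2*(2*(x - 5)) = 8] -2·(inner) — divide through by -2, so div: 2*(x - 5) = -4.
Step 3. [2*(x - 5) = -4] LHS = 2·(…); ÷2 both sides ⇒ div: x - 5 = -2.
Step 4. [x - 5 = -2] 5 comes off first (add 5). So sub: x = 3.

Answer: x ∈ {3}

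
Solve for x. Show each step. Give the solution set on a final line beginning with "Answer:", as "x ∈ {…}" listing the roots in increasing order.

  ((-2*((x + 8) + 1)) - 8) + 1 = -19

Step 1. [((-2*((x + 8) + 1)) - 8) + 1 = -19] peel the +1: subtract 1 from each side. So sub: (-2*((x + 8) + 1)) - 8 = -20.
Step 2. [(-2*((x + 8) + 1)) - 8 = -20] -8 is outermost — add 8 both sides, so sub: -2*((x + 8) + 1) = -12.
Step 3. [-2*((x + 8) + 1) = -12] -2 out front; divide by -2. So div: (x + 8) + 1 = 6.
Step 4. [(x + 8) + 1 = 6] peel the +1: subtract 1 from each side ⇒ sub: x + 8 = 5.
Step 5. [x + 8 = 5] 8 comes off first (subtract 8) ⇒ sub: x = -3.

Answer: x ∈ {-3}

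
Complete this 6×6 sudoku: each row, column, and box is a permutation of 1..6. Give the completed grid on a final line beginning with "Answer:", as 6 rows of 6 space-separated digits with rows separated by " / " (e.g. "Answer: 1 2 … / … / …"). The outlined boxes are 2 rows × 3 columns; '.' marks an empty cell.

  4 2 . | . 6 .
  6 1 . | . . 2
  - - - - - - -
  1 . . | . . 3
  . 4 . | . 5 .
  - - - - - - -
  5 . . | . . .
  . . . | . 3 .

Step 1. [r5c5∈{1,2,4}] across col 5, 1 lands solely at r5c5. So r5c5=1.
Step 2. [r6c2∈{6}] r6c2 is down to just 6. So r6c2=6.
Step 3. [r6c1∈{2}] r6c1's peers cover all but 2 ⇒ r6c1=2.
Step 4. [r5c4∈{2,4,6}] across row 5, 2 lands solely at r5c4. So r5c4=2.
Step 5. [r4c3∈{2,3,6}] row 4 places 2 nowhere but r4c3 ⇒ r4c3=2.
Step 6. [r3c3∈{5,6}] col 3 places 6 nowhere but r3c3 ⇒ r3c3=6.
Step 7. [r3c4∈{4}] r3c4 has the single candidate 4, so r3c4=4.
Step 8. [r6c4∈{5}] nothing but 5 survives at r6c4. So r6c4=5.
Step 9. [r6c6∈{4}] r6c6's peers cover all but 4 ⇒ r6c6=4.
Step 10. [r2c4∈{3}] r2c4 has the single candidate 3. So r2c4=3.
Step 11. [r4c4∈{1,6}] in col 4, 6 fits only at r4c4, so r4c4=6.
Step 12. [r1c6∈{1,5}] 5 has one home in col 6: r1c6 ⇒ r1c6=5.
Step 13. [r5c3∈{3,4}] in row 5, 4 fits only at r5c3. So r5c3=4.
Step 14. [r2c3∈{5}] r2c3's peers cover all but 5. So r2c3=5.
Step 15. [r5c6∈{6}] nothing but 6 survives at r5c6, so r5c6=6.
Step 16. [r6c3∈{1}] only 1 remains possible at r6c3 ⇒ r6c3=1.
Step 17. [r5c2∈{3}] r5c2 has the single candidate 3 ⇒ r5c2=3.
Step 18. [r4c1∈{3}] r4c1's peers cover all but 3 ⇒ r4c1=3.
Step 19. [r2c5∈{4}] r2c5 has the single candidate 4 ⇒ r2c5=4.
Step 20. [r4c6∈{1}] nothing but 1 survives at r4c6, so r4c6=1.
Step 21. [r1c3∈{3}] only 3 remains possible at r1c3, so r1c3=3.
Step 22. [r1c4∈{1}] r1c4's peers cover all but 1 ⇒ r1c4=1.
Step 23. [r3c5∈{2}] only 2 remains possible at r3c5. So r3c5=2.
Step 24. [r3c2∈{5}] nothing but 5 survives at r3c2 ⇒ r3c2=5.

Answer: 4 2 3 1 6 5 / 6 1 5 3 4 2 / 1 5 6 4 2 3 / 3 4 2 6 5 1 / 5 3 4 2 1 6 / 2 6 1 5 3 4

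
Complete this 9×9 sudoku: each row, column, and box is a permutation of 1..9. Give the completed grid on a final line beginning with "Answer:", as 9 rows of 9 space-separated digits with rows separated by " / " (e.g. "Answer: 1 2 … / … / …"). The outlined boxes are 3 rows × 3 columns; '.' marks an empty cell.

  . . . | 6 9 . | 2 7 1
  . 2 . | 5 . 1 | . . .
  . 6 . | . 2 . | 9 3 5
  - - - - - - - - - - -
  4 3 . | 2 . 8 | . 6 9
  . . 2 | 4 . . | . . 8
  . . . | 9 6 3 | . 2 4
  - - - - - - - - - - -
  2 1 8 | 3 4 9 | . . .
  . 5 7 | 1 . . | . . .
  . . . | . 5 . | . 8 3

Step 1. [r9c7∈{1,4,6,7}] r9c7 is the only open cell in row 9 admitting 1. So r9c7=1.
Step 2. [r5c1∈{1,5,6,7,9}] across row 5, 6 lands solely at r5c1, so r5c1=6.
Step 3. [r2c5∈{3,7,8}] in col 5, 3 fits only at r2c5. So r2c5=3.
Step 4. [r9c1∈{9}] nothing but 9 survives at r9c1. So r9c1=9.
Step 5. [r2c1∈{7,8}] in row 2, 7 fits only at r2c1. So r2c1=7.
Step 6. [r2c8∈{4}] only 4 remains possible at r2c8 ⇒ r2c8=4.
Step 7. [r1c6∈{4}] nothing but 4 survives at r1c6, so r1c6=4.
Step 8. [r9c6∈{2,6,7}] in row 9, 2 fits only at r9c6 ⇒ r9c6=2.
Step 9. [r5c6∈{5,7}] in col 6, 5 fits only at r5c6, so r5c6=5.
Step 10. [r1c2∈{8}] only 8 remains possible at r1c2, so r1c2=8.
Step 11. [r2c9∈{6}] r2c9's peers cover all but 6 ⇒ r2c9=6.
Step 12. [r7c7∈{5,6,7}] in row 7, 6 fits only at r7c7, so r7c7=6.
Step 13. [r3c1∈{1}] r3c1 has the single candidate 1 ⇒ r3c1=1.
Step 14. [r6c3∈{1,5}] 1 has one home in row 6: r6c3. So r6c3=1.
Step 15. [r4c3∈{5}] r4c3 is down to just 5 ⇒ r4c3=5.
Step 16. [r4c7∈{7}] r4c7 is down to just 7 ⇒ r4c7=7.
Step 17. [r5c5∈{1,7}] across col 5, 7 lands solely at r5c5 ⇒ r5c5=7.
Step 18. [r3c3∈{4}] r3c3's peers cover all but 4 ⇒ r3c3=4.
Step 19. [r9c4∈{7}] r9c4 is down to just 7 ⇒ r9c4=7.
Step 20. [r8c1∈{3}] r8c1's peers cover all but 3, so r8c1=3.
Step 21. [r2c7∈{8}] r2c7 has the single candidate 8, so r2c7=8.
Step 22. [r2c3∈{9}] r2c3 is down to just 9. So r2c3=9.
Step 23. [r7c9∈{7}] only 7 remains possible at r7c9, so r7c9=7.
Step 24. [r3c6∈{7}] r3c6 has the single candidate 7. So r3c6=7.
Step 25. [r9c3∈{6}] nothing but 6 survives at r9c3, so r9c3=6.
Step 26. [r6c7∈{5}] r6c7 has the single candidate 5, so r6c7=5.
Step 27. [r1c3∈{3}] r1c3 is down to just 3, so r1c3=3.
Step 28. [r9c2∈{4}] r9c2's peers cover all but 4 ⇒ r9c2=4.
Step 29. [r5c8∈{1}] r5c8 is down to just 1 ⇒ r5c8=1.
Step 30. [r6c1∈{8}] only 8 remains possible at r6c1. So r6c1=8.
Step 31. [r5c7∈{3}] r5c7's peers cover all but 3 ⇒ r5c7=3.
Step 32. [r7c8∈{5}] r7c8's peers cover all but 5. So r7c8=5.
Step 33. [r8c9∈{2}] only 2 remains possible at r8c9, so r8c9=2.
Step 34. [r3c4∈{8}] r3c4 is down to just 8, so r3c4=8.
Step 35. [r5c2∈{9}] nothing but 9 survives at r5c2 ⇒ r5c2=9.
Step 36. [r8c7∈{4}] only 4 remains possible at r8c7 ⇒ r8c7=4.
Step 37. [r8c6∈{6}] only 6 remains possible at r8c6, so r8c6=6.
Step 38. [r8c8∈{9}] r8c8's peers cover all but 9 ⇒ r8c8=9.
Step 39. [r4c5∈{1}] only 1 remains possible at r4c5 ⇒ r4c5=1.
Step 40. [r1c1∈{5}] r1c1 is down to just 5 ⇒ r1c1=5.
Step 41. [r6c2∈{7}] nothing but 7 survives at r6c2 ⇒ r6c2=7.
Step 42. [r8c5∈{8}] r8c5's peers cover all but 8 ⇒ r8c5=8.

Answer: 5 8 3 6 9 4 2 7 1 / 7 2 9 5 3 1 8 4 6 / 1 6 4 8 2 7 9 3 5 / 4 3 5 2 1 8 7 6 9 / 6 9 2 4 7 5 3 1 8 / 8 7 1 9 6 3 5 2 4 / 2 1 8 3 4 9 6 5 7 / 3 5 7 1 8 6 4 9 2 / 9 4 6 7 5 2 1 8 3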